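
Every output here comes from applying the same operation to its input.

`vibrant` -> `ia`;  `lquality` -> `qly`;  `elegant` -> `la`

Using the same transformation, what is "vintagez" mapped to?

iaz

In each case the input is transformed by: keep one character in every 3, starting at position 2 (positions 2nd, 5th, 8th, ...).
Doing the same to "vintagez": "iaz".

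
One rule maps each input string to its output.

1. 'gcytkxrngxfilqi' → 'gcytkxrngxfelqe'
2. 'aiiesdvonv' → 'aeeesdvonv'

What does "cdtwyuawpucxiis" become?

cdtwyuawpucxees

In each case the input is transformed by: replace every "i" with "e".
For "cdtwyuawpucxiis" the result is "cdtwyuawpucxees".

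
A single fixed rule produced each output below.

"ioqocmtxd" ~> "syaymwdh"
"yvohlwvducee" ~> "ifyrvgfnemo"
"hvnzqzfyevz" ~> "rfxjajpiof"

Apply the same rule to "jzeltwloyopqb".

tjovdgvyiyza

Rule — delete the last character, then shift every letter 10 places forward in the alphabet (wrapping around).
"jzeltwloyopqb" → "jzeltwloyopq" → "tjovdgvyiyza".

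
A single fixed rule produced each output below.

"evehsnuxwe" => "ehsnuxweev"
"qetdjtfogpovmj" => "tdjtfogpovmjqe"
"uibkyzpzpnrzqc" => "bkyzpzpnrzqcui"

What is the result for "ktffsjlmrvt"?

ffsjlmrvtkt

What's happening: move the first 2 characters to the end (rotate left by 2).
Applying that to "ktffsjlmrvt" gives "ffsjlmrvtkt".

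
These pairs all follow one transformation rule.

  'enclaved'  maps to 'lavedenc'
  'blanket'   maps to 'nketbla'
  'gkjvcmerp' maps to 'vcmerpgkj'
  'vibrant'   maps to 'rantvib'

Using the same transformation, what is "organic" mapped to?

The rule is to move the first 3 characters to the end (rotate left by 3).
For "organic" the result is "anicorg".

anicorg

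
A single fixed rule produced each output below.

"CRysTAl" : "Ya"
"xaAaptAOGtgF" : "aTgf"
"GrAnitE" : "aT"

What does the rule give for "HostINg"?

Sn

The transformation: keep one character in every 3, starting at position 3 (positions 3rd, 6th, 9th, ...), then flip the case of every letter.
Applying both steps to "HostINg": "sN", then "Sn".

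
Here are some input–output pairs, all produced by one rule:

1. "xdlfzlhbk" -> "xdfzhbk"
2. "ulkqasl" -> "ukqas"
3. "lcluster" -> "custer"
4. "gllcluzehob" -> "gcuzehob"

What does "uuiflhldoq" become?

What's happening: remove every "l".
"uuiflhldoq" → "uuifhdoq".

uuifhdoq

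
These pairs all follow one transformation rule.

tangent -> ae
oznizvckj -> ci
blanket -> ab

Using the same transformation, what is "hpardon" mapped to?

What's happening: sort the characters into alphabetical order, then keep only the first 2 characters.
Applying that to "hpardon" gives "ad".

ad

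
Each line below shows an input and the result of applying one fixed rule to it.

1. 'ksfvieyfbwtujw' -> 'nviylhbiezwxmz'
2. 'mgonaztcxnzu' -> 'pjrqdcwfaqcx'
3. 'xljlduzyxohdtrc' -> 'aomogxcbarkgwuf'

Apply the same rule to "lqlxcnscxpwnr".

otoafqvfaszqu

What's happening: shift every letter 3 places forward in the alphabet (wrapping around).
Applying that to "lqlxcnscxpwnr" gives "otoafqvfaszqu".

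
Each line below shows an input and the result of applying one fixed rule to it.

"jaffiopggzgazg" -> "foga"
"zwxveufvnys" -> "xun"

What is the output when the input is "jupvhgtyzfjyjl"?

What's happening: keep one character in every 3, starting at position 3 (positions 3rd, 6th, 9th, ...).
So "jupvhgtyzfjyjl" becomes "pgzy".

pgzy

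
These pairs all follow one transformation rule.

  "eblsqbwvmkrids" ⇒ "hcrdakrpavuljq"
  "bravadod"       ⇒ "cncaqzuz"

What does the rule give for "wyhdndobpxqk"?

The pattern: move the last 3 characters to the front (rotate right by 3), then shift every letter 1 place backward in the alphabet (wrapping around).
For "wyhdndobpxqk", step one produces "xqkwyhdndobp"; step two turns that into "wpjvxgcmcnao".

wpjvxgcmcnao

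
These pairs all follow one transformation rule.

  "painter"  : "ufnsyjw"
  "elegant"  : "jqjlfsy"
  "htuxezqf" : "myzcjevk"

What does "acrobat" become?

fhwtgfy

In each case the input is transformed by: shift every letter 5 places forward in the alphabet (wrapping around).
Doing the same to "acrobat": "fhwtgfy".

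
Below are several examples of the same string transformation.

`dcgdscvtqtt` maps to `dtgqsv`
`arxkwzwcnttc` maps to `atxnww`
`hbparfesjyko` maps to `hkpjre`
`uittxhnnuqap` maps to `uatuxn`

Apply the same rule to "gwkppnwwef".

gekwp

Rule — keep every other character starting from the first (positions 1st, 3rd, 5th, ...), then take characters alternately from the front and the back (1st, last, 2nd, 2nd-last, ...).
On "gwkppnwwef" that produces "gekwp".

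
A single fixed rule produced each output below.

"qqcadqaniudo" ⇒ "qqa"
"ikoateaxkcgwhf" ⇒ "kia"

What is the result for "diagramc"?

idg

What's happening: swap each adjacent pair of characters (1↔2, 3↔4, ...), then keep only the first 3 characters.
For "diagramc", step one produces "idgaarcm"; step two turns that into "idg".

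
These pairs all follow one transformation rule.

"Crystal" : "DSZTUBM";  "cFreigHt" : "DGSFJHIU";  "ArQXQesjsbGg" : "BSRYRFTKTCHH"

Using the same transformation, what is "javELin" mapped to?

KBWFMJO

The pattern: shift every letter 1 place forward in the alphabet (wrapping around), then convert every letter to uppercase.
Applying both steps to "javELin": "kbwFMjo", then "KBWFMJO".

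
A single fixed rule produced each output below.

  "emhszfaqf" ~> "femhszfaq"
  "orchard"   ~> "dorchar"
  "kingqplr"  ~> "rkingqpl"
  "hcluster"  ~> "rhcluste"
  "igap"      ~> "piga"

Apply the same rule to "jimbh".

hjimb

Rule — move the last character to the front.
For "jimbh" the result is "hjimb".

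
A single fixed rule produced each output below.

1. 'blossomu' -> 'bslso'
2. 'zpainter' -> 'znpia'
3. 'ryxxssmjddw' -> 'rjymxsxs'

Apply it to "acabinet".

aicba

The transformation: delete the last 3 characters, then take characters alternately from the front and the back (1st, last, 2nd, 2nd-last, ...).
For "acabinet" the result is "aicba".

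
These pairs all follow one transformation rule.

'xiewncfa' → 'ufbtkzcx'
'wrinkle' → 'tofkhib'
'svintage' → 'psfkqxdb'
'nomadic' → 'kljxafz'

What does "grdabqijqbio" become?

The transformation: shift every letter 3 places backward in the alphabet (wrapping around).
Applying that to "grdabqijqbio" gives "doaxynfgnyfl".

doaxynfgnyfl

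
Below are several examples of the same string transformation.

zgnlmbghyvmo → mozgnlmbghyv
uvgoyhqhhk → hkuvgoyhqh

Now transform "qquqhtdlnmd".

The pattern: move the last 2 characters to the front (rotate right by 2).
So "qquqhtdlnmd" becomes "mdqquqhtdln".

mdqquqhtdln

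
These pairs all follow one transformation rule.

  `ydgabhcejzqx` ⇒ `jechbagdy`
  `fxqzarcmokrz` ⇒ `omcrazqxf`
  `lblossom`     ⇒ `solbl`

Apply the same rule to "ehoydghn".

The pattern: delete the last 3 characters, then reverse the string.
"ehoydghn" → "ehoyd" → "dyohe".

dyohe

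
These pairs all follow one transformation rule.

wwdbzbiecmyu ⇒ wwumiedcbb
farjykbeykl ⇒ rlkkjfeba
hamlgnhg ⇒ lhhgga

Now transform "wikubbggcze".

ukiggecbb

What's happening: sort the characters into reverse alphabetical order, then delete the first 2 characters.
Starting from "wikubbggcze": after the first operation, "zwukiggecbb"; after the second, "ukiggecbb".
(Check on "hamlgnhg": → "nmlhhgga" → "lhhgga" ✓)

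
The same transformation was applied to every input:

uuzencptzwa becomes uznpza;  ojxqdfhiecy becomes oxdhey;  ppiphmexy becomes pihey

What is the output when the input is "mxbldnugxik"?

Rule — keep every other character starting from the first (positions 1st, 3rd, 5th, ...).
Applying that to "mxbldnugxik" gives "mbduxk".

mbduxk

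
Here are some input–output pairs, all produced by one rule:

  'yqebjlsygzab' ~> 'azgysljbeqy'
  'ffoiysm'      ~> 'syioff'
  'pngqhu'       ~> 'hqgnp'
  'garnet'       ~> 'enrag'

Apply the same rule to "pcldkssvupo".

puvsskdlcp

The transformation: delete the last character, then reverse the string.
Applying both steps to "pcldkssvupo": "pcldkssvup", then "puvsskdlcp".
(Check on "garnet": → "garne" → "enrag" ✓)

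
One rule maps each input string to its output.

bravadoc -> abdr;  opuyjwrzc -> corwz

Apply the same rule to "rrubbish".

bhrs

Each output is the input with this applied: sort the characters into alphabetical order, then keep every other character starting from the first (positions 1st, 3rd, 5th, ...).
For "rrubbish", step one produces "bbhirrsu"; step two turns that into "bhrs".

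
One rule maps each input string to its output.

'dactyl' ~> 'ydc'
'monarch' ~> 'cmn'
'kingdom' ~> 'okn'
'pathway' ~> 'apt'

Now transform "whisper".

ewi

Rule — move the last 3 characters to the front (rotate right by 3), then keep every other character starting from the second (positions 2nd, 4th, 6th, ...).
On "whisper": the first step gives "perwhis", and the second then gives "ewi".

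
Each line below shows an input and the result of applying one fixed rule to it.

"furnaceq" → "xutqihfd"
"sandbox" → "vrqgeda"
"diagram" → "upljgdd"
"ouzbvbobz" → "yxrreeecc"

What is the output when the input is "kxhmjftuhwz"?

What's happening: shift every letter 3 places forward in the alphabet (wrapping around), then sort the characters into reverse alphabetical order.
Starting from "kxhmjftuhwz": after the first operation, "nakpmiwxkzc"; after the second, "zxwpnmkkica".

zxwpnmkkica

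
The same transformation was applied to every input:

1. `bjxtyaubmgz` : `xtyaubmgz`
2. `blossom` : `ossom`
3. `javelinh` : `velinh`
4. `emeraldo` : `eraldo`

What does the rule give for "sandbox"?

ndbox

The transformation: delete the first 2 characters.
For "sandbox" the result is "ndbox".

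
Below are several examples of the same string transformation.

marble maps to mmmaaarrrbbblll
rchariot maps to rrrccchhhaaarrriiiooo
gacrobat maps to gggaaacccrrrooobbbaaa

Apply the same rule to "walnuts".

wwwaaalllnnnuuuttt

The transformation: delete the last character, then repeat every character 3 times.
Working it through for "walnuts": intermediate "walnut", final "wwwaaalllnnnuuuttt".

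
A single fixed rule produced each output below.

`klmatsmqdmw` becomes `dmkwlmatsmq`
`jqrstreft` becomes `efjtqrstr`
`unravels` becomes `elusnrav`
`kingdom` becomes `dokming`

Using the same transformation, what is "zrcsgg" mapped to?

sgzgrc

Rule — swap the first and last characters, then move the last 3 characters to the front (rotate right by 3).
"zrcsgg" → "grcsgz" → "sgzgrc".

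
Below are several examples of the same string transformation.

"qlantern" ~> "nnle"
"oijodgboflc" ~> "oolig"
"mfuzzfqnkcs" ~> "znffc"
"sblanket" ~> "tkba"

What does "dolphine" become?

In each case the input is transformed by: keep every other character starting from the second (positions 2nd, 4th, 6th, ...), then sort the characters into reverse alphabetical order.
Starting from "dolphine": after the first operation, "opie"; after the second, "poie".

poie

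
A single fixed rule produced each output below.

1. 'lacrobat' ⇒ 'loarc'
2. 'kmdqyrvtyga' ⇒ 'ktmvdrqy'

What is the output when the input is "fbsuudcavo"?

fcbdsuu

What's happening: delete the last 3 characters, then take characters alternately from the front and the back (1st, last, 2nd, 2nd-last, ...).
"fbsuudcavo" → "fbsuudc" → "fcbdsuu".
(Check on "lacrobat": → "lacro" → "loarc" ✓)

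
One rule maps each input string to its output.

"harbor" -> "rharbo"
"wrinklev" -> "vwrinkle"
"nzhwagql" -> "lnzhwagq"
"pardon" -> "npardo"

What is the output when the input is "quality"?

Looking at the pairs, the operation is to move the last character to the front.
"quality" → "yqualit".

yqualit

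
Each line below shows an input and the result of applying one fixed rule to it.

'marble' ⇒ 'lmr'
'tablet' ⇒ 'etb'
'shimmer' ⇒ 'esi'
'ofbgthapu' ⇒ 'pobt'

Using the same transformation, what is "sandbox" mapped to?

In each case the input is transformed by: move the last 3 characters to the front (rotate right by 3), then keep every other character starting from the second (positions 2nd, 4th, 6th, ...).
For "sandbox", step one produces "boxsand"; step two turns that into "osn".

osn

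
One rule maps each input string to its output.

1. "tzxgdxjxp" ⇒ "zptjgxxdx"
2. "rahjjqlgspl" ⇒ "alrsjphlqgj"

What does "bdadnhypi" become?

dibydpanh

Looking at the pairs, the operation is to swap each adjacent pair of characters (1↔2, 3↔4, ...), then take characters alternately from the front and the back (1st, last, 2nd, 2nd-last, ...).
"bdadnhypi" → "dibydpanh".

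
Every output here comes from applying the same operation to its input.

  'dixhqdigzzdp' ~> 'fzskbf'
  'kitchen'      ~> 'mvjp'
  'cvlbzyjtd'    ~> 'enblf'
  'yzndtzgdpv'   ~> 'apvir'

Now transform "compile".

eokg

The rule is to keep every other character starting from the first (positions 1st, 3rd, 5th, ...), then shift every letter 2 places forward in the alphabet (wrapping around).
Applying that to "compile" gives "eokg".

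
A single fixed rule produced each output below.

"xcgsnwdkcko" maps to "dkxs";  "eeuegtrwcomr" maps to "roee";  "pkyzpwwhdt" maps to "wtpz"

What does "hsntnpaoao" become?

Each output is the input with this applied: keep one character in every 3, starting at position 1 (positions 1st, 4th, 7th, ...), then swap the front and back halves of the string.
"hsntnpaoao" → "htao" → "aoht".

aoht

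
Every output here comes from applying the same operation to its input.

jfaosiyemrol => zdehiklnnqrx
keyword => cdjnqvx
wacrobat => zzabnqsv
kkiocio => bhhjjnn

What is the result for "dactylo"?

zbcknsx

The transformation: sort the characters into alphabetical order, then shift every letter 1 place backward in the alphabet (wrapping around).
For "dactylo" the result is "zbcknsx".
(Check on "keyword": → "dekorwy" → "cdjnqvx" ✓)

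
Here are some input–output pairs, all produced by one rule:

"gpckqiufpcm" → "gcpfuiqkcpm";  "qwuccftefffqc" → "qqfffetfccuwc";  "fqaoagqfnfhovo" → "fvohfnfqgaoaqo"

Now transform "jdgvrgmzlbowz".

jwoblzmgrvgdz

Rule — swap the first and last characters, then reverse the string.
For "jdgvrgmzlbowz", step one produces "zdgvrgmzlbowj"; step two turns that into "jwoblzmgrvgdz".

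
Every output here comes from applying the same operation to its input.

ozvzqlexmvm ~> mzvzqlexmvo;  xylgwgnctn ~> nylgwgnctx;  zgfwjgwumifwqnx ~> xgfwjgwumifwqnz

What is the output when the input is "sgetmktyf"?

The pattern: swap the first and last characters.
So "sgetmktyf" becomes "fgetmktys".

fgetmktys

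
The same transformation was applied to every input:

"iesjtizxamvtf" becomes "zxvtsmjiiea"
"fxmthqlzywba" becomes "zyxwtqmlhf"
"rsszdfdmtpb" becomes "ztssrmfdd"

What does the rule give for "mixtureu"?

xutrmi

Each output is the input with this applied: delete the last 2 characters, then sort the characters into reverse alphabetical order.
"mixtureu" → "mixtur" → "xutrmi".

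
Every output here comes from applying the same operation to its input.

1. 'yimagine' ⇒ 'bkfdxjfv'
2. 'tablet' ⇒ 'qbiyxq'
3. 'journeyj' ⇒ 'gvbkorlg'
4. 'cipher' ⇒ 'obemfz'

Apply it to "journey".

vbkorlg

Looking at the pairs, the operation is to shift every letter 3 places backward in the alphabet (wrapping around), then reverse the string.
"journey" → "glrokbv" → "vbkorlg".
(Check on "tablet": → "qxyibq" → "qbiyxq" ✓)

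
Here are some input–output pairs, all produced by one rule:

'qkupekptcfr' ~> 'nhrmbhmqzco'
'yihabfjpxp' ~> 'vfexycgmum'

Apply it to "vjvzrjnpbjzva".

Each output is the input with this applied: shift every letter 3 places backward in the alphabet (wrapping around).
"vjvzrjnpbjzva" → "sgswogkmygwsx".

sgswogkmygwsx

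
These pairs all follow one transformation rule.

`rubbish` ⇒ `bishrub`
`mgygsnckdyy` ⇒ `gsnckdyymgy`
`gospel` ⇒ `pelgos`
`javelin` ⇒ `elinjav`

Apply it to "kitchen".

The pattern: move the first 3 characters to the end (rotate left by 3).
So "kitchen" becomes "chenkit".

chenkit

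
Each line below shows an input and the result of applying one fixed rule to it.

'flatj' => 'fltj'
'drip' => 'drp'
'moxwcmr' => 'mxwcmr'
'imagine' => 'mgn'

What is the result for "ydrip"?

ydrp

The pattern: remove every vowel.
"ydrip" → "ydrp".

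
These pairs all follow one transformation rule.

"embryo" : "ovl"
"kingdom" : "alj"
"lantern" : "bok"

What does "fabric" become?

Rule — shift every letter 3 places backward in the alphabet (wrapping around), then keep only the last 3 characters.
Applying both steps to "fabric": "cxyofz", then "ofz".

ofz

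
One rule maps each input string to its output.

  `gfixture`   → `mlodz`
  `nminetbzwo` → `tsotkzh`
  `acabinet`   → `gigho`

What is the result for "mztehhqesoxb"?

sfzknnwky

Looking at the pairs, the operation is to shift every letter 6 places forward in the alphabet (wrapping around), then delete the last 3 characters.
For "mztehhqesoxb", step one produces "sfzknnwkyudh"; step two turns that into "sfzknnwky".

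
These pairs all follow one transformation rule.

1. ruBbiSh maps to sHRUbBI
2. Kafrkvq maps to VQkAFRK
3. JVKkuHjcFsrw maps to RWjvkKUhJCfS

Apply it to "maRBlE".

Looking at the pairs, the operation is to move the last 2 characters to the front (rotate right by 2), then flip the case of every letter.
"maRBlE" → "lEmaRB" → "LeMArb".

LeMArb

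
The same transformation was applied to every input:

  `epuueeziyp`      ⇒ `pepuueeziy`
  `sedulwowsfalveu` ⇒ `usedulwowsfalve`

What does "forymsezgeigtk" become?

The transformation: move the last character to the front.
So "forymsezgeigtk" becomes "kforymsezgeigt".

kforymsezgeigt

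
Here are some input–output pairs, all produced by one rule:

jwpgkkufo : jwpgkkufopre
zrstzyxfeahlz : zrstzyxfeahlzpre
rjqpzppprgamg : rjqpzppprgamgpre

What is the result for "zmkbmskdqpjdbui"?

Rule — append "pre".
"zmkbmskdqpjdbui" → "zmkbmskdqpjdbuipre".

zmkbmskdqpjdbuipre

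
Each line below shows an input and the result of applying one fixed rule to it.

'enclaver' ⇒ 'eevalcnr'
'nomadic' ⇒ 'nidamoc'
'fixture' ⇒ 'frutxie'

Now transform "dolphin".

The rule is to reverse the string, then swap the first and last characters.
Working it through for "dolphin": intermediate "nihplod", final "dihplon".

dihplon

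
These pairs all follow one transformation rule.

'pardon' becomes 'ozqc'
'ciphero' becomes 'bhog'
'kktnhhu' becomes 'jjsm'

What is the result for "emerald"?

dldq

Each output is the input with this applied: shift every letter 1 place backward in the alphabet (wrapping around), then keep only the first 4 characters.
"emerald" → "dldqzkc" → "dldq".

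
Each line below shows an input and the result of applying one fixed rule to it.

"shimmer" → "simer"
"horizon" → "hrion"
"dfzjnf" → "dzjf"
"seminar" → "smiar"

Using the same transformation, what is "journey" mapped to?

Looking at the pairs, the operation is to double every character, then keep one character in every 3, starting at position 2 (positions 2nd, 5th, 8th, ...).
For "journey", step one produces "jjoouurrnneeyy"; step two turns that into "jurey".

jurey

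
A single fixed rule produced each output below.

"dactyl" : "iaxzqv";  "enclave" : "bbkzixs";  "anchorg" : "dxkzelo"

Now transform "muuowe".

bjrrlt

Looking at the pairs, the operation is to shift every letter 3 places backward in the alphabet (wrapping around), then move the last character to the front.
"muuowe" → "jrrltb" → "bjrrlt".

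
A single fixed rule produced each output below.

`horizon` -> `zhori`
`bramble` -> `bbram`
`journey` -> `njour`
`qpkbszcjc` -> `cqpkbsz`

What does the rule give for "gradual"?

ugrad

Rule — delete the last 2 characters, then move the last character to the front.
Working it through for "gradual": intermediate "gradu", final "ugrad".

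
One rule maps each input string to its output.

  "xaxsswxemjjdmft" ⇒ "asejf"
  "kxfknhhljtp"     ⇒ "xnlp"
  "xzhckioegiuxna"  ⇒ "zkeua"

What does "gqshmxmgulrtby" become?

qmgry

Each output is the input with this applied: keep one character in every 3, starting at position 2 (positions 2nd, 5th, 8th, ...).
For "gqshmxmgulrtby" the result is "qmgry".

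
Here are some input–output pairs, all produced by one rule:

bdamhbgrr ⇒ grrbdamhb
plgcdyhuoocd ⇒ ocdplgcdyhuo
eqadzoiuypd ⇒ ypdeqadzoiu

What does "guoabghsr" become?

Rule — move the last 3 characters to the front (rotate right by 3).
"guoabghsr" → "hsrguoabg".

hsrguoabg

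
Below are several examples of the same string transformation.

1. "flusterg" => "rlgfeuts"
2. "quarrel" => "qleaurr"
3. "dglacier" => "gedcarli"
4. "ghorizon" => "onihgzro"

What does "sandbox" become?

ndbaxso

The rule is to sort the characters into reverse alphabetical order, then move the first 3 characters to the end (rotate left by 3).
On "sandbox" that produces "ndbaxso".
(Check on "dglacier": → "rligedca" → "gedcarli" ✓)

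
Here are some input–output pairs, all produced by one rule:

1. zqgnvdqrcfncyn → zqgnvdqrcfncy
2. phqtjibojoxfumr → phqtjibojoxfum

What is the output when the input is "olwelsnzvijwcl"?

olwelsnzvijwc

The transformation: delete the last character.
"olwelsnzvijwcl" → "olwelsnzvijwc".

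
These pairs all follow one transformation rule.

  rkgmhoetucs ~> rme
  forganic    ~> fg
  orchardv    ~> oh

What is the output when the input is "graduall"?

In each case the input is transformed by: keep one character in every 3, starting at position 1 (positions 1st, 4th, 7th, ...), then delete the last character.
For "graduall", step one produces "gdl"; step two turns that into "gd".

gd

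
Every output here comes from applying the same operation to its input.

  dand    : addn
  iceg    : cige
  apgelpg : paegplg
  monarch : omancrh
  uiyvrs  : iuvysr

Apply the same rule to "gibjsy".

igjbys

The rule is to swap each adjacent pair of characters (1↔2, 3↔4, ...).
So "gibjsy" becomes "igjbys".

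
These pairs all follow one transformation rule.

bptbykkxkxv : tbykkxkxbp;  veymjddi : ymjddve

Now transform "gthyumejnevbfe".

hyumejnevbfgt

What's happening: delete the last character, then move the first 2 characters to the end (rotate left by 2).
Applying both steps to "gthyumejnevbfe": "gthyumejnevbf", then "hyumejnevbfgt".
(Check on "veymjddi": → "veymjdd" → "ymjddve" ✓)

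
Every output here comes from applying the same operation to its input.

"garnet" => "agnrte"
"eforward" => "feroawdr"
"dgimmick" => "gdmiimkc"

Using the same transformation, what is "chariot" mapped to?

The rule is to swap each adjacent pair of characters (1↔2, 3↔4, ...).
For "chariot" the result is "hcraoit".

hcraoit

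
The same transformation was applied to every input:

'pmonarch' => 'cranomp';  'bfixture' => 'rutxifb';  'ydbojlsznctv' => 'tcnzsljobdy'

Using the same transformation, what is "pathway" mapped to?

awhtap

Each output is the input with this applied: reverse the string, then delete the first character.
"pathway" → "yawhtap" → "awhtap".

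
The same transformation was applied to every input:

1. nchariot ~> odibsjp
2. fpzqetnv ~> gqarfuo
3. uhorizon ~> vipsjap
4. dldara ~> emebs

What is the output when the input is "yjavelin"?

In each case the input is transformed by: delete the last character, then shift every letter 1 place forward in the alphabet (wrapping around).
"yjavelin" → "zkbwfmj".

zkbwfmj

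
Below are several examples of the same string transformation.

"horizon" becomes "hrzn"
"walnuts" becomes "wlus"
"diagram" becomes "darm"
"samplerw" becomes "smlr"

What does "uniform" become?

uiom

Rule — keep every other character starting from the first (positions 1st, 3rd, 5th, ...).
On "uniform" that produces "uiom".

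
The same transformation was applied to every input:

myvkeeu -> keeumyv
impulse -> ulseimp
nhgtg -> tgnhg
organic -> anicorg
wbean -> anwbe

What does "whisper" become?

sperwhi

The transformation: move the first 3 characters to the end (rotate left by 3).
Applying that to "whisper" gives "sperwhi".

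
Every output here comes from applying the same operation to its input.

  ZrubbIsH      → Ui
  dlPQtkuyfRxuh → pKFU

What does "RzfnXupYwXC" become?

The transformation: flip the case of every letter, then keep one character in every 3, starting at position 3 (positions 3rd, 6th, 9th, ...).
Working it through for "RzfnXupYwXC": intermediate "rZFNxUPyWxc", final "FUW".

FUW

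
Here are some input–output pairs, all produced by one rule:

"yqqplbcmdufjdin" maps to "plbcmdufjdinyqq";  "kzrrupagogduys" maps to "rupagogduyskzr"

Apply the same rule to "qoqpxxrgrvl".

Rule — move the first 3 characters to the end (rotate left by 3).
So "qoqpxxrgrvl" becomes "pxxrgrvlqoq".

pxxrgrvlqoq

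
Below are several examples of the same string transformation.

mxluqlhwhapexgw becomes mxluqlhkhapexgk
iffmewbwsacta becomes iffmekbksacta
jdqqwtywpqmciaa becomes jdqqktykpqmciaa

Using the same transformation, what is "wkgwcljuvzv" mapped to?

kkgkcljuvzv

Each output is the input with this applied: replace every "w" with "k".
So "wkgwcljuvzv" becomes "kkgkcljuvzv".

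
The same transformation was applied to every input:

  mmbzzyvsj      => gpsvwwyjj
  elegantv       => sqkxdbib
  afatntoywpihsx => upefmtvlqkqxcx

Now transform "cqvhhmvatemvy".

The transformation: reverse the string, then shift every letter 3 places backward in the alphabet (wrapping around).
Starting from "cqvhhmvatemvy": after the first operation, "yvmetavmhhvqc"; after the second, "vsjbqxsjeesnz".

vsjbqxsjeesnz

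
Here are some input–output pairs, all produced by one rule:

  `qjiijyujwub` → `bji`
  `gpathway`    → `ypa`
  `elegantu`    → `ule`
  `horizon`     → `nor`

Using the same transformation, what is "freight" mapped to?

tre

Each output is the input with this applied: swap the first and last characters, then keep only the first 3 characters.
Starting from "freight": after the first operation, "treighf"; after the second, "tre".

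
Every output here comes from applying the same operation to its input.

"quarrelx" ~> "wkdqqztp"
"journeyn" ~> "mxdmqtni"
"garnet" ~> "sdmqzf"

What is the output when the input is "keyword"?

cqnvxdj

What's happening: shift every letter 1 place backward in the alphabet (wrapping around), then reverse the string.
Applying both steps to "keyword": "jdxvnqc", then "cqnvxdj".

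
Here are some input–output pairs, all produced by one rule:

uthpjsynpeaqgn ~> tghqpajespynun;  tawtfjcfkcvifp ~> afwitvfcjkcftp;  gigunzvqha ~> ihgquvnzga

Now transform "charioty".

What's happening: take characters alternately from the front and the back (1st, last, 2nd, 2nd-last, ...), then move the first 2 characters to the end (rotate left by 2).
On "charioty": the first step gives "cyhtaori", and the second then gives "htaoricy".

htaoricy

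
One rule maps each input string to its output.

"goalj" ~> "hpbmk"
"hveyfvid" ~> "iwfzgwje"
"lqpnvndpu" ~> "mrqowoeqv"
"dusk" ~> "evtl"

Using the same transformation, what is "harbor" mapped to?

ibscps

The pattern: shift every letter 1 place forward in the alphabet (wrapping around).
Applying that to "harbor" gives "ibscps".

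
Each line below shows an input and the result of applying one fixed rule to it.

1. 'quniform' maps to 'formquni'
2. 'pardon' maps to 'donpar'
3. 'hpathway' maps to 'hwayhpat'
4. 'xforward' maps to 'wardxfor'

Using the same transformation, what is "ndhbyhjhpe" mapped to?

What's happening: swap the front and back halves of the string.
So "ndhbyhjhpe" becomes "hjhpendhby".

hjhpendhby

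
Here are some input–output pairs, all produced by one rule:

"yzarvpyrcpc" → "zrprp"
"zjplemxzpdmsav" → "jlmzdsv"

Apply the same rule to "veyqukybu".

eqkb

What's happening: keep every other character starting from the second (positions 2nd, 4th, 6th, ...).
On "veyqukybu" that produces "eqkb".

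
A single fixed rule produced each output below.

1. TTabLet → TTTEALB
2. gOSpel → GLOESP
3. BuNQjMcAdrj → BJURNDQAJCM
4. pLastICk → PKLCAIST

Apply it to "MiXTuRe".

MEIRXUT

Rule — take characters alternately from the front and the back (1st, last, 2nd, 2nd-last, ...), then convert every letter to uppercase.
For "MiXTuRe", step one produces "MeiRXuT"; step two turns that into "MEIRXUT".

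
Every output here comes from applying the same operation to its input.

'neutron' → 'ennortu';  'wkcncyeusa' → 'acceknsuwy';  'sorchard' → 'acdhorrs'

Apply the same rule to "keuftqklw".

Each output is the input with this applied: sort the characters into alphabetical order.
Doing the same to "keuftqklw": "efkklqtuw".

efkklqtuw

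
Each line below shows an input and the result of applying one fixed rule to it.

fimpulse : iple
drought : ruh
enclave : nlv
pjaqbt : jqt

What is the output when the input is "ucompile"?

The pattern: keep every other character starting from the second (positions 2nd, 4th, 6th, ...).
On "ucompile" that produces "cmie".

cmie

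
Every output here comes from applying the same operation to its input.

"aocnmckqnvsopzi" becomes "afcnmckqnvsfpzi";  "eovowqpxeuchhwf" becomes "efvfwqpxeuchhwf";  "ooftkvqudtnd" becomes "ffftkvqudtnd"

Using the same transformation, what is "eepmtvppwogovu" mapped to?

Rule — replace every "o" with "f".
For "eepmtvppwogovu" the result is "eepmtvppwfgfvu".

eepmtvppwfgfvu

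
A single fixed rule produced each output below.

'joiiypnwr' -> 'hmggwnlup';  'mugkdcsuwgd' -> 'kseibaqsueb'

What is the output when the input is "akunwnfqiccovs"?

Rule — shift every letter 2 places backward in the alphabet (wrapping around).
On "akunwnfqiccovs" that produces "yisluldogaamtq".

yisluldogaamtq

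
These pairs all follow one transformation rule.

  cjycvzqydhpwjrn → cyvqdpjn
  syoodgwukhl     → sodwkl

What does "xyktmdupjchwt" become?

xkmujht

The rule is to keep every other character starting from the first (positions 1st, 3rd, 5th, ...).
For "xyktmdupjchwt" the result is "xkmujht".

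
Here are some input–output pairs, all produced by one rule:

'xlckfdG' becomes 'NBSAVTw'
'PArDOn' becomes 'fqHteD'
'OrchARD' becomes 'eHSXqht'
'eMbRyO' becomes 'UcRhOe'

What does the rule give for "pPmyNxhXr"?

Each output is the input with this applied: flip the case of every letter, then shift every letter 10 places backward in the alphabet (wrapping around).
Starting from "pPmyNxhXr": after the first operation, "PpMYnXHxR"; after the second, "FfCOdNXnH".

FfCOdNXnH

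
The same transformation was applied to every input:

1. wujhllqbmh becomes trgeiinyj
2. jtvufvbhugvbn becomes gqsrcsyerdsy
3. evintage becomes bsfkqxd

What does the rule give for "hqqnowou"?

ennkltl

Looking at the pairs, the operation is to delete the last character, then shift every letter 3 places backward in the alphabet (wrapping around).
Applying both steps to "hqqnowou": "hqqnowo", then "ennkltl".
(Check on "wujhllqbmh": → "wujhllqbm" → "trgeiinyj" ✓)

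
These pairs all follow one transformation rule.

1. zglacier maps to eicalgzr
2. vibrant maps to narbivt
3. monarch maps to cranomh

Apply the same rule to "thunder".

ednuhtr

In each case the input is transformed by: move the last character to the front, then reverse the string.
Starting from "thunder": after the first operation, "rthunde"; after the second, "ednuhtr".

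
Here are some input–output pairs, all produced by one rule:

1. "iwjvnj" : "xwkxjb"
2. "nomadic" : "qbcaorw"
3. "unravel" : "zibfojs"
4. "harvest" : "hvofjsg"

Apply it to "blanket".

hpzobys

In each case the input is transformed by: shift every letter 12 places backward in the alphabet (wrapping around), then move the last character to the front.
Applying both steps to "blanket": "pzobysh", then "hpzobys".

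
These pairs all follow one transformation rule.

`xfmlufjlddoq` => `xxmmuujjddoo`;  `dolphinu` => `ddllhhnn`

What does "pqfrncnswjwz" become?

Looking at the pairs, the operation is to keep every other character starting from the first (positions 1st, 3rd, 5th, ...), then double every character.
Working it through for "pqfrncnswjwz": intermediate "pfnnww", final "ppffnnnnwwww".

ppffnnnnwwww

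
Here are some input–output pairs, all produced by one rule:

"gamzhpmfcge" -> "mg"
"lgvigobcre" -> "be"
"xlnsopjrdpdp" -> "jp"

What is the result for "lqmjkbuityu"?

The transformation: keep one character in every 3, starting at position 1 (positions 1st, 4th, 7th, ...), then keep only the last 2 characters.
Applying that to "lqmjkbuityu" gives "uy".
(Check on "lgvigobcre": → "libe" → "be" ✓)

uy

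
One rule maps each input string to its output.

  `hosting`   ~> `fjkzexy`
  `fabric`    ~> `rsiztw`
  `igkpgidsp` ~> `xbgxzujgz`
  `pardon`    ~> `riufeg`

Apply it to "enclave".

etcrmvv

The transformation: move the first character to the end, then shift every letter 9 places backward in the alphabet (wrapping around).
For "enclave", step one produces "nclavee"; step two turns that into "etcrmvv".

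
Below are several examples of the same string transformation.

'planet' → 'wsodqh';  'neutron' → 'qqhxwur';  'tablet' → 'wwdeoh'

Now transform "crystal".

Rule — move the last character to the front, then shift every letter 3 places forward in the alphabet (wrapping around).
Starting from "crystal": after the first operation, "lcrysta"; after the second, "ofubvwd".

ofubvwd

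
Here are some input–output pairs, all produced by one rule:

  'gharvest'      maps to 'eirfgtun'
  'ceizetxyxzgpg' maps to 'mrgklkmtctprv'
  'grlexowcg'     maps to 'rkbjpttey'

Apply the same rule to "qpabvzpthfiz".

What's happening: move the first 3 characters to the end (rotate left by 3), then shift every letter 13 places forward in the alphabet (wrapping around) — i.e. ROT13.
On "qpabvzpthfiz": the first step gives "bvzpthfizqpa", and the second then gives "oimcgusvmdcn".

oimcgusvmdcn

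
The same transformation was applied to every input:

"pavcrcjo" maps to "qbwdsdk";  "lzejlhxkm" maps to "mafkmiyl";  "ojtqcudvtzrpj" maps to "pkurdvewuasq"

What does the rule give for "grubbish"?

What's happening: delete the last character, then shift every letter 1 place forward in the alphabet (wrapping around).
Working it through for "grubbish": intermediate "grubbis", final "hsvccjt".

hsvccjt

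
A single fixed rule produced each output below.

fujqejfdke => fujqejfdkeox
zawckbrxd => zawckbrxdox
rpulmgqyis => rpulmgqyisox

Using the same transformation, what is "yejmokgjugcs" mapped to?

yejmokgjugcsox

In each case the input is transformed by: append "ox".
Applying that to "yejmokgjugcs" gives "yejmokgjugcsox".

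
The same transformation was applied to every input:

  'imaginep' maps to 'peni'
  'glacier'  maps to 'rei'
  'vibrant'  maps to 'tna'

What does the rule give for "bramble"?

elb

What's happening: take characters alternately from the front and the back (1st, last, 2nd, 2nd-last, ...), then keep every other character starting from the second (positions 2nd, 4th, 6th, ...).
For "bramble", step one produces "berlabm"; step two turns that into "elb".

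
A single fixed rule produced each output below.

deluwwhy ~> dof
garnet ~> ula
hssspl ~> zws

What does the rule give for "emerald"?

The rule is to shift every letter 7 places forward in the alphabet (wrapping around), then keep only the last 3 characters.
For "emerald", step one produces "ltlyhsk"; step two turns that into "hsk".

hsk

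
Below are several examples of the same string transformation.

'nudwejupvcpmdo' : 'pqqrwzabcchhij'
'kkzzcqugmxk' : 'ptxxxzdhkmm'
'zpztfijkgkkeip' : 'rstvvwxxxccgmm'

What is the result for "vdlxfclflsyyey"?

pqrssyyyfiklll

Each output is the input with this applied: sort the characters into alphabetical order, then shift every letter 13 places forward in the alphabet (wrapping around) — i.e. ROT13.
Working it through for "vdlxfclflsyyey": intermediate "cdefflllsvxyyy", final "pqrssyyyfiklll".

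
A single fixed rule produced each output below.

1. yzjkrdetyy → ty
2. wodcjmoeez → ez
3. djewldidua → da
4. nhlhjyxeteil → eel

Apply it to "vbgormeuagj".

In each case the input is transformed by: keep every other character starting from the second (positions 2nd, 4th, 6th, ...), then delete the first 3 characters.
Doing the same to "vbgormeuagj": "ug".

ug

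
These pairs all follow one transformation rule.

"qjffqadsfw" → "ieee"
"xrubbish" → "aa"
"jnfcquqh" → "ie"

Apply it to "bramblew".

Each output is the input with this applied: shift every letter 1 place backward in the alphabet (wrapping around), then keep only the vowels.
On "bramblew": the first step gives "aqzlakdv", and the second then gives "aa".
(Check on "qjffqadsfw": → "pieepzcrev" → "ieee" ✓)

aa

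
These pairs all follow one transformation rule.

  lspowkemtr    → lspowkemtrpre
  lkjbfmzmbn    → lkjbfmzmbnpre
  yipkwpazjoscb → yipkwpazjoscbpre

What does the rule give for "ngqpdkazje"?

The rule is to append "pre".
Doing the same to "ngqpdkazje": "ngqpdkazjepre".

ngqpdkazjepre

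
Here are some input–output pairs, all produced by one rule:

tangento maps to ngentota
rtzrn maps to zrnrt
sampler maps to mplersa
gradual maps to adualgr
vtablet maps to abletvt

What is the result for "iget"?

etig

Each output is the input with this applied: move the first 2 characters to the end (rotate left by 2).
On "iget" that produces "etig".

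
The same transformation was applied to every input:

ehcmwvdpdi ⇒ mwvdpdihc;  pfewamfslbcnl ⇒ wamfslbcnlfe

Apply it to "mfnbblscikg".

bblscikgfn

Each output is the input with this applied: delete the first character, then move the first 2 characters to the end (rotate left by 2).
"mfnbblscikg" → "fnbblscikg" → "bblscikgfn".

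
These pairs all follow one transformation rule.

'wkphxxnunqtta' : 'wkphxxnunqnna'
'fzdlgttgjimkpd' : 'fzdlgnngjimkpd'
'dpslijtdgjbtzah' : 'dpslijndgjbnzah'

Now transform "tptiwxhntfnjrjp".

The rule is to replace every "t" with "n".
Applying that to "tptiwxhntfnjrjp" gives "npniwxhnnfnjrjp".

npniwxhnnfnjrjp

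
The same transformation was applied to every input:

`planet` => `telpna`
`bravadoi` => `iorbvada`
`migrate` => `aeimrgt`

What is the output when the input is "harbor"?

In each case the input is transformed by: swap each adjacent pair of characters (1↔2, 3↔4, ...), then move the last 2 characters to the front (rotate right by 2).
Doing the same to "harbor": "roahbr".

roahbr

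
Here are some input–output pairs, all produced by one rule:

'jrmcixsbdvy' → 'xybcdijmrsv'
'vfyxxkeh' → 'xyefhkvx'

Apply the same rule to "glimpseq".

Each output is the input with this applied: sort the characters into alphabetical order, then move the last 2 characters to the front (rotate right by 2).
Starting from "glimpseq": after the first operation, "egilmpqs"; after the second, "qsegilmp".

qsegilmp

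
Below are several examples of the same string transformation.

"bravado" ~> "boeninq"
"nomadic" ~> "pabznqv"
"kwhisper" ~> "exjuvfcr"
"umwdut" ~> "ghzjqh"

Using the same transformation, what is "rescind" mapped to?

The transformation: move the last character to the front, then shift every letter 13 places forward in the alphabet (wrapping around) — i.e. ROT13.
For "rescind", step one produces "drescin"; step two turns that into "qerfpva".

qerfpva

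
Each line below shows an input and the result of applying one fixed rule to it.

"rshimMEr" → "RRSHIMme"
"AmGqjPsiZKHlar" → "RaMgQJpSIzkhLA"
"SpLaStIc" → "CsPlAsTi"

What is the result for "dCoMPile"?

EDcOmpIL

The rule is to flip the case of every letter, then move the last character to the front.
"dCoMPile" → "DcOmpILE" → "EDcOmpIL".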